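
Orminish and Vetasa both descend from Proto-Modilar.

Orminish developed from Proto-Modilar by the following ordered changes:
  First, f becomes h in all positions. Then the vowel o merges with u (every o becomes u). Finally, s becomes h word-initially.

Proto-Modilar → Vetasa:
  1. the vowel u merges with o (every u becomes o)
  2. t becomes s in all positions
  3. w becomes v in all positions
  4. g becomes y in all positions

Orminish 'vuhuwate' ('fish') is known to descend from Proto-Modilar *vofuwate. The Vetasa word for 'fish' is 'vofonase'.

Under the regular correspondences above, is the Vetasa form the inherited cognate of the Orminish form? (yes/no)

no

Derive the expected Vetasa reflex of *vofuwate:
Vetasa: start from *vofuwate.
  rule 1 (vowel merger): vofuwate → vofowate
  rule 2 (unconditioned shift): vofowate → vofowase
  rule 3 (unconditioned shift): vofowase → vofovase
  rule 4: no change — vofovase
  ⇒ Vetasa vofovase
The regular Vetasa reflex would be 'vofovase', but the attested form is 'vofonase'. The correspondence is irregular, so they are not cognates (the Vetasa form has a different source).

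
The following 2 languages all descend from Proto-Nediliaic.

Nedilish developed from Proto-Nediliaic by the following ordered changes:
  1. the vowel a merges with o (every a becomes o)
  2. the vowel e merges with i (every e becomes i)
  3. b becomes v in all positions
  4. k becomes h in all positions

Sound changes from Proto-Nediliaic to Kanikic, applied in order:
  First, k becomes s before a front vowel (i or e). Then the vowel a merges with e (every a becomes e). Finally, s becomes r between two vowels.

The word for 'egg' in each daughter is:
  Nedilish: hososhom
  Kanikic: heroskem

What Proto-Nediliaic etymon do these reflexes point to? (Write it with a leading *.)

Position 3: Nedilish has s, Kanikic has r. Nedilish preserves s here (none of its changes turn any other segment into s), so the proto-segment is *s.
Position 2: Nedilish has o, Kanikic has e. Taking the neighbouring segments as reconstructed: Nedilish o could go back to *a or *o; Kanikic e could go back to *a or *e — the one source consistent with every daughter is *a.
Verify the candidate proto-form against each daughter:
Nedilish: *hasoskam
  hasoskam → hososkom   [vowel merger]
  hososkom (rule 2 does not apply)
  hososkom (rule 3 does not apply)
  hososkom → hososhom   [unconditioned shift]
  giving Nedilish hososhom.
Kanikic: *hasoskam
  hasoskam (rule 1 does not apply)
  hasoskam → hesoskem   [vowel merger]
  hesoskem → heroskem   [rhotacism]
  giving Kanikic heroskem.
*hasoskam is the unique common source.

*hasoskam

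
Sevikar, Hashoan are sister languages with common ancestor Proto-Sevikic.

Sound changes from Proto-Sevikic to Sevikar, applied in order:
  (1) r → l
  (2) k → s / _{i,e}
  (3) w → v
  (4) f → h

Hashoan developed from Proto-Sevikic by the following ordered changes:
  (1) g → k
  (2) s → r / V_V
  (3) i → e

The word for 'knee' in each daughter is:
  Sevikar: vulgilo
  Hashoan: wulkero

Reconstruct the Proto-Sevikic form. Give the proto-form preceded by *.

Position 5: Sevikar has i, Hashoan has e. Sevikar preserves i here (none of its changes turn any other segment into i), so the proto-segment is *i.
Position 6: Sevikar has l, Hashoan has r. Taking the neighbouring segments as reconstructed: Sevikar l could go back to *l or *r; Hashoan r could go back to *s or *r — the one source consistent with every daughter is *r.
This points to *wulgiro. Verify forward in each daughter:
Sevikar: *wulgiro
  wulgiro → wulgilo   [unconditioned shift]
  wulgilo (rule 2 does not apply)
  wulgilo → vulgilo   [unconditioned shift]
  vulgilo (rule 4 does not apply)
  giving Sevikar vulgilo.
Hashoan: *wulgiro
  wulgiro → wulkiro   [unconditioned shift]
  wulkiro (rule 2 does not apply)
  wulkiro → wulkero   [vowel merger]
  giving Hashoan wulkero.
Only *wulgiro yields all of Sevikar vulgilo, Hashoan wulkero.

*wulgiro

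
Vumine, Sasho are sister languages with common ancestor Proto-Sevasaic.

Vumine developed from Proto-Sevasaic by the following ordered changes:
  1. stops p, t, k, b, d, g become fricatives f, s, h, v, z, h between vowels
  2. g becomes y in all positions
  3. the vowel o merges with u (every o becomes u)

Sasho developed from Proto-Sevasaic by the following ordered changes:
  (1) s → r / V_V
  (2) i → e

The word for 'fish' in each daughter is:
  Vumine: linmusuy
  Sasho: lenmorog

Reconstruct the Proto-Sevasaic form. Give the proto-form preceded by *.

Position 2: Vumine has i, Sasho has e. Vumine preserves i here (none of its changes turn any other segment into i), so the proto-segment is *i.
Position 8: Vumine has y, Sasho has g. Sasho preserves g here (none of its changes turn any other segment into g), so the proto-segment is *g.
Position 7: Vumine has u, Sasho has o. Sasho preserves o here (none of its changes turn any other segment into o), so the proto-segment is *o.
This points to *linmosog. Verify forward in each daughter:
Vumine: *linmosog
  linmosog (rule 1 does not apply)
  linmosog → linmosoy   [unconditioned shift]
  linmosoy → linmusuy   [vowel merger]
  giving Vumine linmusuy.
Sasho: *linmosog > linmorog > lenmorog  (by rhotacism, vowel merger)
Only *linmosog yields all of Vumine linmusuy, Sasho lenmorog.

*linmosog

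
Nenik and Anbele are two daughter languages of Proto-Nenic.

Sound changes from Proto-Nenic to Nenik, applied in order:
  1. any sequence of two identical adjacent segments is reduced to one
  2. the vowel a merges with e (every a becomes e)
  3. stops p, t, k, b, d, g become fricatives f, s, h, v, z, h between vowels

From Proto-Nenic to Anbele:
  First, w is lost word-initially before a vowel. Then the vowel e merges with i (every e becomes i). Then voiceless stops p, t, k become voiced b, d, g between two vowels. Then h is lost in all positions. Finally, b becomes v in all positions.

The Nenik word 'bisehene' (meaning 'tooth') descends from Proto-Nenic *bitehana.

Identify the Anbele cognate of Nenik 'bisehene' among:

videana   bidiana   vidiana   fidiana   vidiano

vidiana

Anbele: *bitehana > bitihana > bidihana > bidiana > vidiana  (by vowel merger, intervocalic voicing, h-loss, unconditioned shift)
The other candidates each miss or misapply at least one Anbele change.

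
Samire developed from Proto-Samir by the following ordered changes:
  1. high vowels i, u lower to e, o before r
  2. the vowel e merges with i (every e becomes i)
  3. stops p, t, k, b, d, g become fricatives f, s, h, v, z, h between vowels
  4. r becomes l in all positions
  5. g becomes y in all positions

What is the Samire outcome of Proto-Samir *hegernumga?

hihilnumya

Samire: *hegernumga
  hegernumga (rule 1 does not apply)
  hegernumga → higirnumga   [vowel merger]
  higirnumga → hihirnumga   [intervocalic lenition]
  hihirnumga → hihilnumga   [unconditioned shift]
  hihilnumga → hihilnumya   [unconditioned shift]
  giving Samire hihilnumya.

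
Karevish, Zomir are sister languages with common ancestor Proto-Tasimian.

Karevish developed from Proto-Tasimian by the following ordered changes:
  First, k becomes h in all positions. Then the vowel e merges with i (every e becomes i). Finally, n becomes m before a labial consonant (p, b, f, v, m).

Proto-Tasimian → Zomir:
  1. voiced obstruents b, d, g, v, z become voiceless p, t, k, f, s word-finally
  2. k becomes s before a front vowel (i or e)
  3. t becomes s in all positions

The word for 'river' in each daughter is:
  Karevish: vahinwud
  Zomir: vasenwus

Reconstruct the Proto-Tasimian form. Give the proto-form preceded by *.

*vakenwud

Position 3: Karevish has h, Zomir has s. Taking the neighbouring segments as reconstructed: Karevish h could go back to *k or *h; Zomir s could go back to *t or *k or *s — the one source consistent with every daughter is *k.
Position 4: Karevish has i, Zomir has e. Zomir preserves e here (none of its changes turn any other segment into e), so the proto-segment is *e.
Position 8: Karevish has d, Zomir has s. Karevish preserves d here (none of its changes turn any other segment into d), so the proto-segment is *d.
The remaining positions agree across the daughters. Check the candidate against every language:
Karevish: *vakenwud > vahenwud > vahinwud  (by unconditioned shift, vowel merger)
Zomir: *vakenwud > vakenwut > vasenwut > vasenwus  (by final devoicing, palatalisation, unconditioned shift)
*vakenwud is the unique common source.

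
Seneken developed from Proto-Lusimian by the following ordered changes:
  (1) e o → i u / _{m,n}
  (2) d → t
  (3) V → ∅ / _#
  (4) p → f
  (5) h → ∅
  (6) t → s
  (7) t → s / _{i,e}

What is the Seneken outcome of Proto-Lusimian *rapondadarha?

rafunsasar

Seneken: *rapondadarha
  rapondadarha → rapundadarha   [pre-nasal raising]
  rapundadarha → rapuntatarha   [unconditioned shift]
  rapuntatarha → rapuntatarh   [apocope]
  rapuntatarh → rafuntatarh   [unconditioned shift]
  rafuntatarh → rafuntatar   [h-loss]
  rafuntatar → rafunsasar   [unconditioned shift]
  rafunsasar (rule 7 does not apply)
  giving Seneken rafunsasar.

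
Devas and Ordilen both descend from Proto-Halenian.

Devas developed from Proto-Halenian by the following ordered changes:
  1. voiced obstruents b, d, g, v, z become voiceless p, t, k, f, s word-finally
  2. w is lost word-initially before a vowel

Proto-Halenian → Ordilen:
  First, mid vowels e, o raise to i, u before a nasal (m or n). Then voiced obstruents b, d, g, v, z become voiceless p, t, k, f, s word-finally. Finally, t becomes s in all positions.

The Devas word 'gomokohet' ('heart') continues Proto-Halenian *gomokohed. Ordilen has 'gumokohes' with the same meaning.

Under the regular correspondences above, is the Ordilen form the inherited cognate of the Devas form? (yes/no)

Derive the expected Ordilen reflex of *gomokohed:
Ordilen: *gomokohed
  gomokohed → gumokohed   [pre-nasal raising]
  gumokohed → gumokohet   [final devoicing]
  gumokohet → gumokohes   [unconditioned shift]
  giving Ordilen gumokohes.
Ordilen 'gumokohes' matches the regular reflex exactly, so the pair is cognate.

yes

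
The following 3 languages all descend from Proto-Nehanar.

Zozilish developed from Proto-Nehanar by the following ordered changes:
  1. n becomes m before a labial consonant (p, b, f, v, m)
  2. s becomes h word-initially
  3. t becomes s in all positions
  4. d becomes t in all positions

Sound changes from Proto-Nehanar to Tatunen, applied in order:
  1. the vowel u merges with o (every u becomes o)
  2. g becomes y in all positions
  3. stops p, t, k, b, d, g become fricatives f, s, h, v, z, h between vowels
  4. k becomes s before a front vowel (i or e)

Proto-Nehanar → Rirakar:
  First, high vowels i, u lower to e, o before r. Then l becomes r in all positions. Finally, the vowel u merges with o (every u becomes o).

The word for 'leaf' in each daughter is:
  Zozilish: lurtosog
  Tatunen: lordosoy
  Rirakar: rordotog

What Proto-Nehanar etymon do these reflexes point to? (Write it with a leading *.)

Position 1: Zozilish has l, Tatunen has l, Rirakar has r. Zozilish preserves l here (none of its changes turn any other segment into l), so the proto-segment is *l.
Position 4: Zozilish has t, Tatunen has d, Rirakar has d. Tatunen preserves d here (none of its changes turn any other segment into d), so the proto-segment is *d.
Continuing position by position gives *lurdotog; check it forward:
Zozilish: *lurdotog > lurdosog > lurtosog  (by unconditioned shift, unconditioned shift)
Tatunen: *lurdotog
  lurdotog → lordotog   [vowel merger]
  lordotog → lordotoy   [unconditioned shift]
  lordotoy → lordosoy   [intervocalic lenition]
  lordosoy (rule 4 does not apply)
  giving Tatunen lordosoy.
Rirakar: start from *lurdotog.
  rule 1 (pre-rhotic lowering): lurdotog → lordotog
  rule 2 (unconditioned shift): lordotog → rordotog
  rule 3: no change — rordotog
  ⇒ Rirakar rordotog
*lurdotog is the unique common source.

*lurdotog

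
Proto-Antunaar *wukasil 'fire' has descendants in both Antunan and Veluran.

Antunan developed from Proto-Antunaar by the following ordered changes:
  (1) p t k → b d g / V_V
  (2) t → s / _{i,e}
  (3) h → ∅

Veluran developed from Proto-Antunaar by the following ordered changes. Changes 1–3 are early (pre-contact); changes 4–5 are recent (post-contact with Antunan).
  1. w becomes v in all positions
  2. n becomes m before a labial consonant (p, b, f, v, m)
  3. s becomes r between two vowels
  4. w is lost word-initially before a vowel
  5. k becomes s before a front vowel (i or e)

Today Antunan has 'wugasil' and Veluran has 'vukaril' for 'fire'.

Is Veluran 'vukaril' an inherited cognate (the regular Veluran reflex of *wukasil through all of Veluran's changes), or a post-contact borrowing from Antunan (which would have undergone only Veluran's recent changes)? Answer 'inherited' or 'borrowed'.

inherited

If inherited, *wukasil would pass through all of Veluran's changes:
Veluran: *wukasil > vukasil > vukaril  (by unconditioned shift, rhotacism)
If borrowed from Antunan 'wugasil' after the early changes, it would undergo only the recent ones:
  rule 4 (glide loss): wugasil → ugasil
  rule 5 (palatalisation): no change (ugasil)
  ⇒ as a loan: ugasil
Veluran 'vukaril' matches the inherited outcome exactly, so it is an inherited cognate, not a loan.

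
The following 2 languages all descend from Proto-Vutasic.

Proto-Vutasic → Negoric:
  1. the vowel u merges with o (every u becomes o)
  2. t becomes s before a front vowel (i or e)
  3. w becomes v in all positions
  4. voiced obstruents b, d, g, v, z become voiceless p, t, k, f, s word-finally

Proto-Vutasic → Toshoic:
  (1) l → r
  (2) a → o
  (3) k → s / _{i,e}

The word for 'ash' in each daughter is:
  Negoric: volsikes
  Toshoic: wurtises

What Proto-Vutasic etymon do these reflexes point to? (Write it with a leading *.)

*wultikes

Position 6: Negoric has k, Toshoic has s. Taking the neighbouring segments as reconstructed: Negoric k can only go back to *k; Toshoic s could go back to *k or *s — the one source consistent with every daughter is *k.
Position 2: Negoric has o, Toshoic has u. Toshoic preserves u here (none of its changes turn any other segment into u), so the proto-segment is *u.
Continuing position by position gives *wultikes; check it forward:
Negoric: *wultikes
  wultikes → woltikes   [vowel merger]
  woltikes → wolsikes   [palatalisation]
  wolsikes → volsikes   [unconditioned shift]
  volsikes (rule 4 does not apply)
  giving Negoric volsikes.
Toshoic: *wultikes > wurtikes > wurtises  (by unconditioned shift, palatalisation)
Only *wultikes yields all of Negoric volsikes, Toshoic wurtises.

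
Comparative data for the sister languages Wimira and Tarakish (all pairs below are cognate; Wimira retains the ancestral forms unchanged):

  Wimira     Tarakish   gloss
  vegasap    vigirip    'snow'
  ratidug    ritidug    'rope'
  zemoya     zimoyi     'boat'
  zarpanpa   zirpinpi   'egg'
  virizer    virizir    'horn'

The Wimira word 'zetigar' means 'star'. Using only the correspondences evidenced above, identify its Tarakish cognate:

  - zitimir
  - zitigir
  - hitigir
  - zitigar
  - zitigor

zitigir

vegasap ~ vigirip — Wimira e corresponds to Tarakish i after a consonant, before a consonant other than r, m, n, p, b, f, v.
zarpanpa ~ zirpinpi — Wimira a corresponds to Tarakish i after a consonant, before r.
Applying these to Wimira 'zetigar':
  zetigar → zitigar   (e→i after a consonant, before a consonant other than r, m, n, p, b, f, v)
  zitigar → zitigir   (a→i after a consonant, before r)
So the Tarakish cognate is 'zitigir'.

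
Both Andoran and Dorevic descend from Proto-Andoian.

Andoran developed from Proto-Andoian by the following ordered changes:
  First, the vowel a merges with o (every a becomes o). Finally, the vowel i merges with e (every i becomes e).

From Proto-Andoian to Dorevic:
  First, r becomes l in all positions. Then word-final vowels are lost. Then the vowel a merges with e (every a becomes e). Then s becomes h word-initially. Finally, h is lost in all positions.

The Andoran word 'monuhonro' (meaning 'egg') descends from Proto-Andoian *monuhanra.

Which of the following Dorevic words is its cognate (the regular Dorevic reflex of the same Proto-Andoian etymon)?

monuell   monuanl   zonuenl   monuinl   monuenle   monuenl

monuenl

Dorevic: start from *monuhanra.
  rule 1 (unconditioned shift): monuhanra → monuhanla
  rule 2 (apocope): monuhanla → monuhanl
  rule 3 (vowel merger): monuhanl → monuhenl
  rule 4: no change — monuhenl
  rule 5 (h-loss): monuhenl → monuenl
  ⇒ Dorevic monuenl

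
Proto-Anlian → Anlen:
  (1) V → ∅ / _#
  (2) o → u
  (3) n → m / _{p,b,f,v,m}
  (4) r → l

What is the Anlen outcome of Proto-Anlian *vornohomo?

vulnuhum

Anlen: *vornohomo
  vornohomo → vornohom   [apocope]
  vornohom → vurnuhum   [vowel merger]
  vurnuhum (rule 3 does not apply)
  vurnuhum → vulnuhum   [unconditioned shift]
  giving Anlen vulnuhum.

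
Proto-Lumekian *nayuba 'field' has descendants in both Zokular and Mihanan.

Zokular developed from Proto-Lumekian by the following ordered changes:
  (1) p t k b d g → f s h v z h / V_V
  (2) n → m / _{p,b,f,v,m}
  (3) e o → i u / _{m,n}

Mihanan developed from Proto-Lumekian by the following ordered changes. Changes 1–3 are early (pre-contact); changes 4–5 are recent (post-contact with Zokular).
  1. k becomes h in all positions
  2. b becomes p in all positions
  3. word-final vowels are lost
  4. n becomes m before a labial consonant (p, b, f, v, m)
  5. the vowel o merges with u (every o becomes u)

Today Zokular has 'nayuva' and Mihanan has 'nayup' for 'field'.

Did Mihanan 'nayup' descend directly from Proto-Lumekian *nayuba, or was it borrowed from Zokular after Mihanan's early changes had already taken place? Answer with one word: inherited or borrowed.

If inherited, *nayuba would pass through all of Mihanan's changes:
Mihanan: *nayuba > nayupa > nayup  (by unconditioned shift, apocope)
If borrowed from Zokular 'nayuva' after the early changes, it would undergo only the recent ones:
  rule 4 (nasal place assimilation): no change (nayuva)
  rule 5 (vowel merger): no change (nayuva)
  ⇒ as a loan: nayuva
Mihanan 'nayup' matches the inherited outcome exactly, so it is an inherited cognate, not a loan.

inherited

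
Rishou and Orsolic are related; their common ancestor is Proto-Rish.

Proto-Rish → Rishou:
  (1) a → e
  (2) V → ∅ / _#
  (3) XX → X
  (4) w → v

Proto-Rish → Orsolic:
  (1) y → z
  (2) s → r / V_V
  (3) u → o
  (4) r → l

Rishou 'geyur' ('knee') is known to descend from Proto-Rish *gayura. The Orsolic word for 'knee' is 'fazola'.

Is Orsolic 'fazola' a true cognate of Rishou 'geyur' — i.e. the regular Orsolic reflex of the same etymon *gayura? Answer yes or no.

no

Derive the expected Orsolic reflex of *gayura:
Orsolic: *gayura > gazura > gazora > gazola  (by unconditioned shift, vowel merger, unconditioned shift)
The regular Orsolic reflex would be 'gazola', but the attested form is 'fazola'. The correspondence is irregular, so they are not cognates (the Orsolic form has a different source).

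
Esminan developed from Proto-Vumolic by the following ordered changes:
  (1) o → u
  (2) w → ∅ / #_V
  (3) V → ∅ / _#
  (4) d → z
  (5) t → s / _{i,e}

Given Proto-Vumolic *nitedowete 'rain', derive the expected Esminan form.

Esminan: start from *nitedowete.
  rule 1 (vowel merger): nitedowete → niteduwete
  rule 2: no change — niteduwete
  rule 3 (apocope): niteduwete → niteduwet
  rule 4 (unconditioned shift): niteduwet → nitezuwet
  rule 5 (palatalisation): nitezuwet → nisezuwet
  ⇒ Esminan nisezuwet

nisezuwet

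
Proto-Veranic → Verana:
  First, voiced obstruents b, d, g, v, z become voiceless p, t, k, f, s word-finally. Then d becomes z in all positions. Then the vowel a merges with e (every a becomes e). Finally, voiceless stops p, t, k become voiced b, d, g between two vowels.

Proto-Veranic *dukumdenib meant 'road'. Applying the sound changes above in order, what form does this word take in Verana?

Verana: *dukumdenib
  dukumdenib → dukumdenip   [final devoicing]
  dukumdenip → zukumzenip   [unconditioned shift]
  zukumzenip (rule 3 does not apply)
  zukumzenip → zugumzenip   [intervocalic voicing]
  giving Verana zugumzenip.

zugumzenip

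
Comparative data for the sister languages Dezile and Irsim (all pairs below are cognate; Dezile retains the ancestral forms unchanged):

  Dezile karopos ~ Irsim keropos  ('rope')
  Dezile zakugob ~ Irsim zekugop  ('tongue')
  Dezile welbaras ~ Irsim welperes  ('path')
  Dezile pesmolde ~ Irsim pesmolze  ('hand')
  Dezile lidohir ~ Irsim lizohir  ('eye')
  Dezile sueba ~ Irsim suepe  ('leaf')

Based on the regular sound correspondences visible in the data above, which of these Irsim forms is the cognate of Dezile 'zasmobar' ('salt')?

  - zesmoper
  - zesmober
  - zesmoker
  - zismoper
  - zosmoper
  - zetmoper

zesmoper

zakugob ~ zekugop, welbaras ~ welperes — Dezile a corresponds to Irsim e after a consonant, before a consonant other than r, m, n, p, b, f, v.
sueba ~ suepe — Dezile b corresponds to Irsim p between vowels (before a back vowel).
karopos ~ keropos, welbaras ~ welperes — Dezile a corresponds to Irsim e after a consonant, before r.
Applying these to Dezile 'zasmobar':
  zasmobar → zesmobar   (a→e after a consonant, before a consonant other than r, m, n, p, b, f, v)
  zesmobar → zesmopar   (b→p between vowels (before a back vowel))
  zesmopar → zesmoper   (a→e after a consonant, before r)
So the Irsim cognate is 'zesmoper'.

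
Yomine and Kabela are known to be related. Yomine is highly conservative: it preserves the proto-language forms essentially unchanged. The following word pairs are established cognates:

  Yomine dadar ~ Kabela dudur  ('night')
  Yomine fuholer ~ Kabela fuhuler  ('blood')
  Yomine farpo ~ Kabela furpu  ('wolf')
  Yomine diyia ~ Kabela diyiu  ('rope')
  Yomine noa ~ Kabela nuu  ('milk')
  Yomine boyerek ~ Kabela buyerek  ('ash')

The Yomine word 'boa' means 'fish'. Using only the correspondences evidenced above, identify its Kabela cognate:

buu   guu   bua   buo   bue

buu

noa ~ nuu — Yomine o corresponds to Kabela u after a consonant, before a back vowel.
diyia ~ diyiu, noa ~ nuu — Yomine a corresponds to Kabela u word-finally.
Applying these to Yomine 'boa':
  boa → bua   (o→u after a consonant, before a back vowel)
  bua → buu   (a→u word-finally)
So the Kabela cognate is 'buu'.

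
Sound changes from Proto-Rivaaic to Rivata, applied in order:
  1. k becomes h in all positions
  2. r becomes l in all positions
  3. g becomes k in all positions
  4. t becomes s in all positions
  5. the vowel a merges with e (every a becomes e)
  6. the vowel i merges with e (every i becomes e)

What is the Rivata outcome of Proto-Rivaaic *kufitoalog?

Rivata: start from *kufitoalog.
  rule 1 (unconditioned shift): kufitoalog → hufitoalog
  rule 2: no change — hufitoalog
  rule 3 (unconditioned shift): hufitoalog → hufitoalok
  rule 4 (unconditioned shift): hufitoalok → hufisoalok
  rule 5 (vowel merger): hufisoalok → hufisoelok
  rule 6 (vowel merger): hufisoelok → hufesoelok
  ⇒ Rivata hufesoelok

hufesoelok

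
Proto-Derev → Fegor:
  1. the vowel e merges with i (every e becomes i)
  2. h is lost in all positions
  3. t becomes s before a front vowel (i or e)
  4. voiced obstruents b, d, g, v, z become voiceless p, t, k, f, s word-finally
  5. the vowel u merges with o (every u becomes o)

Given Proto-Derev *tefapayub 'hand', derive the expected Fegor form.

sifapayop

Fegor: start from *tefapayub.
  rule 1 (vowel merger): tefapayub → tifapayub
  rule 2: no change — tifapayub
  rule 3 (palatalisation): tifapayub → sifapayub
  rule 4 (final devoicing): sifapayub → sifapayup
  rule 5 (vowel merger): sifapayup → sifapayop
  ⇒ Fegor sifapayop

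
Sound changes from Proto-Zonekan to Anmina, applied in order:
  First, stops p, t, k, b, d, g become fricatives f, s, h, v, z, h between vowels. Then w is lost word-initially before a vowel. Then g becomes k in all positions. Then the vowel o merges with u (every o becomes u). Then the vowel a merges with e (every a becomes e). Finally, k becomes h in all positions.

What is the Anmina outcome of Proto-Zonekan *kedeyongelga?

hezeyunhelhe

Anmina: *kedeyongelga
  kedeyongelga → kezeyongelga   [intervocalic lenition]
  kezeyongelga (rule 2 does not apply)
  kezeyongelga → kezeyonkelka   [unconditioned shift]
  kezeyonkelka → kezeyunkelka   [vowel merger]
  kezeyunkelka → kezeyunkelke   [vowel merger]
  kezeyunkelke → hezeyunhelhe   [unconditioned shift]
  giving Anmina hezeyunhelhe.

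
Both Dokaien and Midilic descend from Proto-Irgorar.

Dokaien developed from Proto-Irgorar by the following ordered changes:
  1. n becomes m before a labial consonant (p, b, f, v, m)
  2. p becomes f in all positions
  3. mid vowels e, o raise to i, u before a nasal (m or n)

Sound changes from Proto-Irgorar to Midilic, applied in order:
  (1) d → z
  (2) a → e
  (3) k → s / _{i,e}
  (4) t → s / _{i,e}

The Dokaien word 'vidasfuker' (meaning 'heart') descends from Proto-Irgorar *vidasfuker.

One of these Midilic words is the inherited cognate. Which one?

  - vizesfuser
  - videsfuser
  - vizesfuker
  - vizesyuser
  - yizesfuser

Midilic: start from *vidasfuker.
  rule 1 (unconditioned shift): vidasfuker → vizasfuker
  rule 2 (vowel merger): vizasfuker → vizesfuker
  rule 3 (palatalisation): vizesfuker → vizesfuser
  rule 4: no change — vizesfuser
  ⇒ Midilic vizesfuser
Only 'vizesfuser' matches the regular Midilic development of *vidasfuker.

vizesfuser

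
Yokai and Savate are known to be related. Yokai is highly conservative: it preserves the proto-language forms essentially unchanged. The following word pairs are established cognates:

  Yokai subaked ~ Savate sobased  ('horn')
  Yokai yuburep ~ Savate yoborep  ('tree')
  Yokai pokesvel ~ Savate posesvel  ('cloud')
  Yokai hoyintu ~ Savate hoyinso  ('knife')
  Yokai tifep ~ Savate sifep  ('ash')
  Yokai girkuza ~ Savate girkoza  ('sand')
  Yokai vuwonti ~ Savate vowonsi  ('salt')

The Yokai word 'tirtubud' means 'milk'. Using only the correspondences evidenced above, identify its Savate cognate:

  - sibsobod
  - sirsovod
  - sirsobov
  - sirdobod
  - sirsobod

sirsobod

tifep ~ sifep — Yokai t corresponds to Savate s word-initially before a front vowel.
hoyintu ~ hoyinso — Yokai t corresponds to Savate s after a consonant, before a back vowel.
subaked ~ sobased, yuburep ~ yoborep — Yokai u corresponds to Savate o after a consonant, before a labial obstruent.
girkuza ~ girkoza, vuwonti ~ vowonsi — Yokai u corresponds to Savate o after a consonant, before a consonant other than r, m, n, p, b, f, v.
Applying these to Yokai 'tirtubud':
  tirtubud → sirtubud   (t→s word-initially before a front vowel)
  sirtubud → sirsubud   (t→s after a consonant, before a back vowel)
  sirsubud → sirsobud   (u→o after a consonant, before a labial obstruent)
  sirsobud → sirsobod   (u→o after a consonant, before a consonant other than r, m, n, p, b, f, v)
So the Savate cognate is 'sirsobod'.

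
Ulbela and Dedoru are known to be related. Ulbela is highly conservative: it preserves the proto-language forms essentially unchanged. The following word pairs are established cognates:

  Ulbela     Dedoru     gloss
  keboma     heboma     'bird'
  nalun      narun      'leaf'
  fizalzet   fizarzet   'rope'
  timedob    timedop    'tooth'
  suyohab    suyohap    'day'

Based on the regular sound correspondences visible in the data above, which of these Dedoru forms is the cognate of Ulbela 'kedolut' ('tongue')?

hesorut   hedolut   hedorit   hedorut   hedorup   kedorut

keboma ~ heboma — Ulbela k corresponds to Dedoru h word-initially before a front vowel.
nalun ~ narun — Ulbela l corresponds to Dedoru r between vowels (before a back vowel).
Applying these to Ulbela 'kedolut':
  kedolut → hedolut   (k→h word-initially before a front vowel)
  hedolut → hedorut   (l→r between vowels (before a back vowel))
So the Dedoru cognate is 'hedorut'.

hedorut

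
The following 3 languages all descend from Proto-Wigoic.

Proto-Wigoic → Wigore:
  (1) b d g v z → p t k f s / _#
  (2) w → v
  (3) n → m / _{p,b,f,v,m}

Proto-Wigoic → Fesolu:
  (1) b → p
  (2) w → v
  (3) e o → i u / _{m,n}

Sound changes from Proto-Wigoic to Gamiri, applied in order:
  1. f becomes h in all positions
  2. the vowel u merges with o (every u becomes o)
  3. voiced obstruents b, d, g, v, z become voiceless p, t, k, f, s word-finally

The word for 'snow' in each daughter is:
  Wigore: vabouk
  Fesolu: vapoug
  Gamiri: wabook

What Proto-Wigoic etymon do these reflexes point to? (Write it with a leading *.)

Position 6: Wigore has k, Fesolu has g, Gamiri has k. Fesolu preserves g here (none of its changes turn any other segment into g), so the proto-segment is *g.
Position 1: Wigore has v, Fesolu has v, Gamiri has w. Gamiri preserves w here (none of its changes turn any other segment into w), so the proto-segment is *w.
Position 3: Wigore has b, Fesolu has p, Gamiri has b. Wigore preserves b here (none of its changes turn any other segment into b), so the proto-segment is *b.
This points to *waboug. Verify forward in each daughter:
Wigore: start from *waboug.
  rule 1 (final devoicing): waboug → wabouk
  rule 2 (unconditioned shift): wabouk → vabouk
  rule 3: no change — vabouk
  ⇒ Wigore vabouk
Fesolu: *waboug > wapoug > vapoug  (by unconditioned shift, unconditioned shift)
Gamiri: *waboug > waboog > wabook  (by vowel merger, final devoicing)
*waboug is the unique common source.

*waboug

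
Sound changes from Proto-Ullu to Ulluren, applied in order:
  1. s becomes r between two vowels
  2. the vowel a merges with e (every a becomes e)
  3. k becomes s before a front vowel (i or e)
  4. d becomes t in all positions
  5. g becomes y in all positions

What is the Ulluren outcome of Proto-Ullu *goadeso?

Ulluren: start from *goadeso.
  rule 1 (rhotacism): goadeso → goadero
  rule 2 (vowel merger): goadero → goedero
  rule 3: no change — goedero
  rule 4 (unconditioned shift): goedero → goetero
  rule 5 (unconditioned shift): goetero → yoetero
  ⇒ Ulluren yoetero

yoetero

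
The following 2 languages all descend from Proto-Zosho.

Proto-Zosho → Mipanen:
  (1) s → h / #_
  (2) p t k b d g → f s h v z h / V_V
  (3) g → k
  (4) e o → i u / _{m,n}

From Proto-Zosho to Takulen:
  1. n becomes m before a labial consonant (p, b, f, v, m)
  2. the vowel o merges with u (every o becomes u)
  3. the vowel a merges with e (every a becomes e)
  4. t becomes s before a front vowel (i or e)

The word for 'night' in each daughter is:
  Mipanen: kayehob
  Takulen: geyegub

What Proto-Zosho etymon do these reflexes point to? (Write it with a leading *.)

*gayegob

Position 6: Mipanen has o, Takulen has u. Mipanen preserves o here (none of its changes turn any other segment into o), so the proto-segment is *o.
Position 1: Mipanen has k, Takulen has g. Takulen preserves g here (none of its changes turn any other segment into g), so the proto-segment is *g.
Verify the candidate proto-form against each daughter:
Mipanen: *gayegob
  gayegob (rule 1 does not apply)
  gayegob → gayehob   [intervocalic lenition]
  gayehob → kayehob   [unconditioned shift]
  kayehob (rule 4 does not apply)
  giving Mipanen kayehob.
Takulen: start from *gayegob.
  rule 1: no change — gayegob
  rule 2 (vowel merger): gayegob → gayegub
  rule 3 (vowel merger): gayegub → geyegub
  rule 4: no change — geyegub
  ⇒ Takulen geyegub
*gayegob is the unique common source.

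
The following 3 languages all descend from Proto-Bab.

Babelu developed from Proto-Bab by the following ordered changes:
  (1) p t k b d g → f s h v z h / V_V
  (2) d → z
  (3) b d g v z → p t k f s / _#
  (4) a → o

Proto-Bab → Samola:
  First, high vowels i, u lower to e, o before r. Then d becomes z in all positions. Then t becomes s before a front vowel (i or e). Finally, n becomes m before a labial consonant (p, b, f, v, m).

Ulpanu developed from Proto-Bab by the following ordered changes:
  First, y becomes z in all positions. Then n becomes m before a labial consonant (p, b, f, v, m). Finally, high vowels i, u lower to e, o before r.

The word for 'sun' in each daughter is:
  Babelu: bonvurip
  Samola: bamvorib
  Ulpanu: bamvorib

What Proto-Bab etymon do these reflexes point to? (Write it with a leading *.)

*banvurib

Position 8: Babelu has p, Samola has b, Ulpanu has b. Samola preserves b here (none of its changes turn any other segment into b), so the proto-segment is *b.
Position 3: Babelu has n, Samola has m, Ulpanu has m. Babelu preserves n here (none of its changes turn any other segment into n), so the proto-segment is *n.
Verify the candidate proto-form against each daughter:
Babelu: start from *banvurib.
  rule 1: no change — banvurib
  rule 2: no change — banvurib
  rule 3 (final devoicing): banvurib → banvurip
  rule 4 (vowel merger): banvurip → bonvurip
  ⇒ Babelu bonvurip
Samola: start from *banvurib.
  rule 1 (pre-rhotic lowering): banvurib → banvorib
  rule 2: no change — banvorib
  rule 3: no change — banvorib
  rule 4 (nasal place assimilation): banvorib → bamvorib
  ⇒ Samola bamvorib
Ulpanu: *banvurib > bamvurib > bamvorib  (by nasal place assimilation, pre-rhotic lowering)
*banvurib is the unique common source.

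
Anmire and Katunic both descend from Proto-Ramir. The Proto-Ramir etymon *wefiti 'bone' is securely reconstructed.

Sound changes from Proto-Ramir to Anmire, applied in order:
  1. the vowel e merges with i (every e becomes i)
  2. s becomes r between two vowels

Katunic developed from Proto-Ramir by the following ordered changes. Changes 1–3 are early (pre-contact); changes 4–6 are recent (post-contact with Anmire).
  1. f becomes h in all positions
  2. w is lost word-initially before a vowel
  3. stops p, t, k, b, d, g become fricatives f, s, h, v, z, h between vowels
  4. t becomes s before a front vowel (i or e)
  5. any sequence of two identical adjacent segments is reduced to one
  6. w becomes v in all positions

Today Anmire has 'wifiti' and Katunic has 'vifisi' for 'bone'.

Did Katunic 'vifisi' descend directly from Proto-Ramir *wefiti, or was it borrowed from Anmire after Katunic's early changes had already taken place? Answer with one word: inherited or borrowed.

If inherited, *wefiti would pass through all of Katunic's changes:
Katunic: *wefiti > wehiti > ehiti > ehisi  (by unconditioned shift, glide loss, intervocalic lenition)
If borrowed from Anmire 'wifiti' after the early changes, it would undergo only the recent ones:
  rule 4 (palatalisation): wifiti → wifisi
  rule 5 (degemination): no change (wifisi)
  rule 6 (unconditioned shift): wifisi → vifisi
  ⇒ as a loan: vifisi
Katunic 'vifisi' matches the loan outcome 'vifisi', not the inherited 'ehisi' — it skipped the early Katunic changes, so it was borrowed from Anmire.

borrowed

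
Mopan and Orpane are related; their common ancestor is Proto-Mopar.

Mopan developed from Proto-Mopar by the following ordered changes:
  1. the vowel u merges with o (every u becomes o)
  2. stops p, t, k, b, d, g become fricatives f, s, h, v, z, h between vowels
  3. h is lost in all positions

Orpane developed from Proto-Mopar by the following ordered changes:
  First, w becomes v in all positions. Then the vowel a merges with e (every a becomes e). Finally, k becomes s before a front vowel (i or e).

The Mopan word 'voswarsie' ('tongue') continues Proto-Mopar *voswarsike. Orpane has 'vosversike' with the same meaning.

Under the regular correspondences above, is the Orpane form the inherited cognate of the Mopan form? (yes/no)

Derive the expected Orpane reflex of *voswarsike:
Orpane: *voswarsike
  voswarsike → vosvarsike   [unconditioned shift]
  vosvarsike → vosversike   [vowel merger]
  vosversike → vosversise   [palatalisation]
  giving Orpane vosversise.
The regular Orpane reflex would be 'vosversise', but the attested form is 'vosversike'. The correspondence is irregular, so they are not cognates (the Orpane form has a different source).

no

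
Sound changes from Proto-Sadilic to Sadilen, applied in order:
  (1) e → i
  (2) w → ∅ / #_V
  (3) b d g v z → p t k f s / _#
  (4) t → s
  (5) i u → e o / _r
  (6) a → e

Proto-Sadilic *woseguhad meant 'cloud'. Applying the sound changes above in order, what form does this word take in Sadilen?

osiguhes

Sadilen: start from *woseguhad.
  rule 1 (vowel merger): woseguhad → wosiguhad
  rule 2 (glide loss): wosiguhad → osiguhad
  rule 3 (final devoicing): osiguhad → osiguhat
  rule 4 (unconditioned shift): osiguhat → osiguhas
  rule 5: no change — osiguhas
  rule 6 (vowel merger): osiguhas → osiguhes
  ⇒ Sadilen osiguhes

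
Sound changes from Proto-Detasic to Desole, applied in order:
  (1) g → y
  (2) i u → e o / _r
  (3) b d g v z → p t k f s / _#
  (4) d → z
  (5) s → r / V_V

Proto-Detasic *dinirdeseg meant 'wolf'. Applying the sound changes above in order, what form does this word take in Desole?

zinerzerey

Desole: *dinirdeseg > dinirdesey > dinerdesey > zinerzesey > zinerzerey  (by unconditioned shift, pre-rhotic lowering, unconditioned shift, rhotacism)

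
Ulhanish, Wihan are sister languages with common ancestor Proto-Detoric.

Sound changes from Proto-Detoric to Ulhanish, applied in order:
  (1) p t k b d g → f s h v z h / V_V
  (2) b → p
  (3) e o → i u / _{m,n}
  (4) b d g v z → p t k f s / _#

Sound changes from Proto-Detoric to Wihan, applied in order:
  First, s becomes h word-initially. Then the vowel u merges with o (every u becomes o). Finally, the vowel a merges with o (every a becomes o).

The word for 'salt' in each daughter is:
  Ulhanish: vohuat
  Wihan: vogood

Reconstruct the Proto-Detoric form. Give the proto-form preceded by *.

*voguad

Position 6: Ulhanish has t, Wihan has d. Wihan preserves d here (none of its changes turn any other segment into d), so the proto-segment is *d.
Position 3: Ulhanish has h, Wihan has g. Wihan preserves g here (none of its changes turn any other segment into g), so the proto-segment is *g.
Position 4: Ulhanish has u, Wihan has o. Taking the neighbouring segments as reconstructed: Ulhanish u can only go back to *u; Wihan o could go back to *a or *o or *u — the one source consistent with every daughter is *u.
Verify the candidate proto-form against each daughter:
Ulhanish: *voguad > vohuad > vohuat  (by intervocalic lenition, final devoicing)
Wihan: *voguad
  voguad (rule 1 does not apply)
  voguad → vogoad   [vowel merger]
  vogoad → vogood   [vowel merger]
  giving Wihan vogood.
Only *voguad yields all of Ulhanish vohuat, Wihan vogood.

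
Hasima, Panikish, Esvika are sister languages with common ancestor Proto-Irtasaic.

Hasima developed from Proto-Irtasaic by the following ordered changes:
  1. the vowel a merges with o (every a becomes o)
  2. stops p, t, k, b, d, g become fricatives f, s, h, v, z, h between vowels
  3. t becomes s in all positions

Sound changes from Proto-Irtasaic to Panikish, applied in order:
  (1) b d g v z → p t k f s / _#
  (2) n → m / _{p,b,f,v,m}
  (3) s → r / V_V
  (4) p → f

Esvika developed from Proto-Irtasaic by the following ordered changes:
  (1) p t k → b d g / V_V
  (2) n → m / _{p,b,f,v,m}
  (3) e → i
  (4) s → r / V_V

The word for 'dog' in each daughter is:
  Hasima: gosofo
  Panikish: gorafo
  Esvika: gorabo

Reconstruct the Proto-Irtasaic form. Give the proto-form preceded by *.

Position 3: Hasima has s, Panikish has r, Esvika has r. Taking the neighbouring segments as reconstructed: Hasima s could go back to *t or *s; Panikish r could go back to *s or *r; Esvika r could go back to *s or *r — the one source consistent with every daughter is *s.
Position 4: Hasima has o, Panikish has a, Esvika has a. Panikish preserves a here (none of its changes turn any other segment into a), so the proto-segment is *a.
This points to *gosapo. Verify forward in each daughter:
Hasima: *gosapo > gosopo > gosofo  (by vowel merger, intervocalic lenition)
Panikish: *gosapo
  gosapo (rule 1 does not apply)
  gosapo (rule 2 does not apply)
  gosapo → gorapo   [rhotacism]
  gorapo → gorafo   [unconditioned shift]
  giving Panikish gorafo.
Esvika: start from *gosapo.
  rule 1 (intervocalic voicing): gosapo → gosabo
  rule 2: no change — gosabo
  rule 3: no change — gosabo
  rule 4 (rhotacism): gosabo → gorabo
  ⇒ Esvika gorabo
No other proto-form is consistent with every reflex, so the reconstruction is *gosapo.

*gosapo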